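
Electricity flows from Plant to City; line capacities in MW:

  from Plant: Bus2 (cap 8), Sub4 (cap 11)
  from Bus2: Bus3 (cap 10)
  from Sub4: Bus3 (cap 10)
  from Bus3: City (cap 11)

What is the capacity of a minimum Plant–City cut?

11

Augment Plant→Bus2→Bus3→City: bottleneck 8, flow now 8.
Augment Plant→Sub4→Bus3→City: bottleneck 3, flow now 11.
No augmenting path remains; maximum flow = 11.
By max-flow min-cut, the minimum cut capacity equals the max flow.
In the residual graph, reachable from Plant: {Plant, Bus2, Sub4, Bus3}.
Min-cut edges: Bus3→City (11); capacity 11 = 11.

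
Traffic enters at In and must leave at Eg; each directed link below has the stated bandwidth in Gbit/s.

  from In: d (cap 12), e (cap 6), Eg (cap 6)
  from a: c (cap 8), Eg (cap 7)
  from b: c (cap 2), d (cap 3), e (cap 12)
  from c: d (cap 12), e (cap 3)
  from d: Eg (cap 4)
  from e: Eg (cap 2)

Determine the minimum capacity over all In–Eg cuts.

12

Augment In→Eg: bottleneck 6, flow now 6.
Augment In→d→Eg: bottleneck 4, flow now 10.
Augment In→e→Eg: bottleneck 2, flow now 12.
No augmenting path remains; maximum flow = 12.
By max-flow min-cut, the minimum cut capacity equals the max flow.
In the residual graph, reachable from In: {In, d, e}.
Min-cut edges: In→Eg (6), d→Eg (4), e→Eg (2); capacity 6 + 4 + 2 = 12.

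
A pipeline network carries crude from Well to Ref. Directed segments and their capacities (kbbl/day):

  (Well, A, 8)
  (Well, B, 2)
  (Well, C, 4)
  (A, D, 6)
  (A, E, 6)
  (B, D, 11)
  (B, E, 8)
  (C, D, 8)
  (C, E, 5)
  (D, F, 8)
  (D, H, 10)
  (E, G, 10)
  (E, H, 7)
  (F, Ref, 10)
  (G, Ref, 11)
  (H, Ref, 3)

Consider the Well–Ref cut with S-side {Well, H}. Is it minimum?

Given cut capacity: 8 + 2 + 4 + 3 = 17.
Augment Well→A→D→F→Ref: bottleneck 6, flow now 6.
Augment Well→A→E→G→Ref: bottleneck 2, flow now 8.
Augment Well→B→D→F→Ref: bottleneck 2, flow now 10.
Augment Well→C→D→H→Ref: bottleneck 3, flow now 13.
Augment Well→C→E→G→Ref: bottleneck 1, flow now 14.
No augmenting path remains; maximum flow = 14.
In the residual graph, reachable from Well: {Well}.
Min-cut edges: Well→A (8), Well→B (2), Well→C (4); capacity 8 + 2 + 4 = 14.
Cut capacity 17 exceeds the max flow 14, so it is not minimum.

No — its capacity is 17, but the minimum cut has capacity 14.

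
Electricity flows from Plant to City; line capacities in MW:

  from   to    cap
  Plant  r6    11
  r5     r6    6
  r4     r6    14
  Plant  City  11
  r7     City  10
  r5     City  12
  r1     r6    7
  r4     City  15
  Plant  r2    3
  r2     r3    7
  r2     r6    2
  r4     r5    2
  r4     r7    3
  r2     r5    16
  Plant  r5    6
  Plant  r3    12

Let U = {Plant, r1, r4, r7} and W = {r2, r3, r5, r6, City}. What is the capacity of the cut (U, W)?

Edges leaving {Plant, r1, r4, r7}: Plant→r2 (3), Plant→r3 (12), Plant→r5 (6), Plant→r6 (11), Plant→City (11), r1→r6 (7), r4→r5 (2), r4→r6 (14), r4→City (15), r7→City (10).
Cut capacity = 3 + 12 + 6 + 11 + 11 + 7 + 2 + 14 + 15 + 10 = 91.

91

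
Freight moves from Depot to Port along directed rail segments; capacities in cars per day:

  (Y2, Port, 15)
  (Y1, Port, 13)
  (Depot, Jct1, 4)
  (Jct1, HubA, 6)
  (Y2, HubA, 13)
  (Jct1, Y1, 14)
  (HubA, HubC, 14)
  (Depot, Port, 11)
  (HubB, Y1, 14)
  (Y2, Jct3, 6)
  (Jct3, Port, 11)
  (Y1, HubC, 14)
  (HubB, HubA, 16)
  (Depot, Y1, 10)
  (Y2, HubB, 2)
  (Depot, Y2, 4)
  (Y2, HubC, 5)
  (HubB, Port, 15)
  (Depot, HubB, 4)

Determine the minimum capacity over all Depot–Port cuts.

Augment Depot→Port: bottleneck 11, flow now 11.
Augment Depot→Y2→Port: bottleneck 4, flow now 15.
Augment Depot→HubB→Port: bottleneck 4, flow now 19.
Augment Depot→Y1→Port: bottleneck 10, flow now 29.
Augment Depot→Jct1→Y1→Port: bottleneck 3, flow now 32.
No augmenting path remains; maximum flow = 32.
By max-flow min-cut, the minimum cut capacity equals the max flow.
In the residual graph, reachable from Depot: {Depot, Jct1, HubA, Y1, HubC}.
Min-cut edges: Depot→Y2 (4), Depot→HubB (4), Depot→Port (11), Y1→Port (13); capacity 4 + 4 + 11 + 13 = 32.

32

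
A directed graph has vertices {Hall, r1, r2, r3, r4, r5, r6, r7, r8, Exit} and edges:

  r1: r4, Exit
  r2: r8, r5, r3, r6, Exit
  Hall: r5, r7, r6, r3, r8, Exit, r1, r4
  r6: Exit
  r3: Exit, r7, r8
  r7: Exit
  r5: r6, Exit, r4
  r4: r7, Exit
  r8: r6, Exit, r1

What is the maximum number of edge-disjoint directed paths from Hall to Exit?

8

Assign every edge capacity 1; by Menger, the answer equals the max flow.
Path Hall→Exit (+1); total 1.
Path Hall→r1→Exit (+1); total 2.
Path Hall→r3→Exit (+1); total 3.
Path Hall→r4→Exit (+1); total 4.
Path Hall→r5→Exit (+1); total 5.
Path Hall→r6→Exit (+1); total 6.
Path Hall→r7→Exit (+1); total 7.
Path Hall→r8→Exit (+1); total 8.
No residual Hall→Exit path; max flow = 8.
Certifying cut of size 8: {Hall→Exit, Hall→r1, Hall→r3, Hall→r4, Hall→r5, Hall→r6, Hall→r7, Hall→r8}.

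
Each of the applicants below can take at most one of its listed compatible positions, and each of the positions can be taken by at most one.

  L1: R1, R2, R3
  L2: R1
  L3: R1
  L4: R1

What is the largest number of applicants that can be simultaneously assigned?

2

Unit-capacity flow: source→left, listed edges, right→sink; max matching = max flow.
Augmenting path L1→R1 (+1); matched 1.
Augmenting path L2→R1→L1→R2 (+1); matched 2.
No augmenting path remains; maximum matching = 2.
König certificate: {L1, R1} is a vertex cover of size 2 (every listed pair touches it), so no matching can be larger.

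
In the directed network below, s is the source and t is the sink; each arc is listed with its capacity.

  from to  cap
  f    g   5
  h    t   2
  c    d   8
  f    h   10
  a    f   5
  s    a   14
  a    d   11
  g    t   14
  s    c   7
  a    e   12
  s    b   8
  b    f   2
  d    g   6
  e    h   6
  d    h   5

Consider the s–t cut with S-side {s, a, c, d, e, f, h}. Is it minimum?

No — its capacity is 21, but the minimum cut has capacity 13.

Given cut capacity: 8 + 6 + 5 + 2 = 21.
Augment s→a→d→g→t: bottleneck 6, flow now 6.
Augment s→a→d→h→t: bottleneck 2, flow now 8.
Augment s→a→f→g→t: bottleneck 5, flow now 13.
No augmenting path remains; maximum flow = 13.
In the residual graph, reachable from s: {s, a, b, c, d, e, f, h}.
Min-cut edges: d→g (6), f→g (5), h→t (2); capacity 6 + 5 + 2 = 13.
Cut capacity 21 exceeds the max flow 13, so it is not minimum.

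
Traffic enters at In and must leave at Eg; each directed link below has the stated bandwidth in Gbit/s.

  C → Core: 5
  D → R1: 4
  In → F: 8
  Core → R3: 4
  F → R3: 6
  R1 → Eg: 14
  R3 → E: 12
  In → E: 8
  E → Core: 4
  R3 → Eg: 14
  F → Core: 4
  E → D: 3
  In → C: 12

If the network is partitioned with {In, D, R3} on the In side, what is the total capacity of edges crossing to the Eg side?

Edges leaving {In, D, R3}: In→E (8), In→C (12), In→F (8), D→R1 (4), R3→E (12), R3→Eg (14).
Cut capacity = 8 + 12 + 8 + 4 + 12 + 14 = 58.

58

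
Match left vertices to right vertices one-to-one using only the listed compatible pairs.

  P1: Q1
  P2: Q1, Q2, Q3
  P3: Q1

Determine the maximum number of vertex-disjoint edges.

Unit-capacity flow: source→left, listed edges, right→sink; max matching = max flow.
Augmenting path P1→Q1 (+1); matched 1.
Augmenting path P2→Q2 (+1); matched 2.
No augmenting path remains; maximum matching = 2.
König certificate: {P2, Q1} is a vertex cover of size 2 (every listed pair touches it), so no matching can be larger.

2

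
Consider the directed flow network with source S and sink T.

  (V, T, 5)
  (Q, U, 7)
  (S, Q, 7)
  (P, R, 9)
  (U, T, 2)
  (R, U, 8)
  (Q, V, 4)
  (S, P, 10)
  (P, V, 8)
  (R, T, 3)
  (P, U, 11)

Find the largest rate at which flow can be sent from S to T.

10

Augment S→P→R→T: bottleneck 3, flow now 3.
Augment S→P→U→T: bottleneck 2, flow now 5.
Augment S→P→V→T: bottleneck 5, flow now 10.
No augmenting path remains; maximum flow = 10.
In the residual graph, reachable from S: {S, P, Q, R, U, V}.
Min-cut edges: R→T (3), U→T (2), V→T (5); capacity 3 + 2 + 5 = 10.
This cut is saturated, so no flow can exceed 10.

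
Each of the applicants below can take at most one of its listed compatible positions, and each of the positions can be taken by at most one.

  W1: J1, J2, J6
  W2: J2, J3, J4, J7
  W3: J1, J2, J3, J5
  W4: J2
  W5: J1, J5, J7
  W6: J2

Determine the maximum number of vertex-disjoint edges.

Unit-capacity flow: source→left, listed edges, right→sink; max matching = max flow.
Augmenting path W1→J1 (+1); matched 1.
Augmenting path W2→J2 (+1); matched 2.
Augmenting path W3→J3 (+1); matched 3.
Augmenting path W5→J5 (+1); matched 4.
Augmenting path W4→J2→W2→J4 (+1); matched 5.
No augmenting path remains; maximum matching = 5.
König certificate: {W1, W2, W3, W5, J2} is a vertex cover of size 5 (every listed pair touches it), so no matching can be larger.

5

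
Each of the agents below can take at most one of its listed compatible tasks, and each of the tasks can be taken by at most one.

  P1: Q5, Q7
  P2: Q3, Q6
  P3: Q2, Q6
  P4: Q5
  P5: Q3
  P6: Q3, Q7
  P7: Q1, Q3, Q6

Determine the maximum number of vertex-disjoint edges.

Unit-capacity flow: source→left, listed edges, right→sink; max matching = max flow.
Augmenting path P1→Q5 (+1); matched 1.
Augmenting path P2→Q3 (+1); matched 2.
Augmenting path P3→Q2 (+1); matched 3.
Augmenting path P6→Q7 (+1); matched 4.
Augmenting path P7→Q1 (+1); matched 5.
Augmenting path P5→Q3→P2→Q6 (+1); matched 6.
No augmenting path remains; maximum matching = 6.
König certificate: {P2, P3, P7, Q3, Q5, Q7} is a vertex cover of size 6 (every listed pair touches it), so no matching can be larger.

6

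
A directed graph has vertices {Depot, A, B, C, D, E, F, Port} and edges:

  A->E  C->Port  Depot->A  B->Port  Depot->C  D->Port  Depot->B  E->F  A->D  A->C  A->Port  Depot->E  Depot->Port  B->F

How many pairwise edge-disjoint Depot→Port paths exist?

4

Assign every edge capacity 1; by Menger, the answer equals the max flow.
Path Depot→Port (+1); total 1.
Path Depot→A→Port (+1); total 2.
Path Depot→B→Port (+1); total 3.
Path Depot→C→Port (+1); total 4.
No residual Depot→Port path; max flow = 4.
Certifying cut of size 4: {Depot→A, Depot→B, Depot→C, Depot→Port}.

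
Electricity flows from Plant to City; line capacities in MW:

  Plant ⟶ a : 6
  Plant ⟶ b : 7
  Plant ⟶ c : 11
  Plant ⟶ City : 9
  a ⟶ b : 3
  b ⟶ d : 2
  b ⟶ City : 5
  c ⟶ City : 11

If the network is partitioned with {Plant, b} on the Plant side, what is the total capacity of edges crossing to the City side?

Edges leaving {Plant, b}: Plant→a (6), Plant→c (11), Plant→City (9), b→d (2), b→City (5).
Cut capacity = 6 + 11 + 9 + 2 + 5 = 33.

33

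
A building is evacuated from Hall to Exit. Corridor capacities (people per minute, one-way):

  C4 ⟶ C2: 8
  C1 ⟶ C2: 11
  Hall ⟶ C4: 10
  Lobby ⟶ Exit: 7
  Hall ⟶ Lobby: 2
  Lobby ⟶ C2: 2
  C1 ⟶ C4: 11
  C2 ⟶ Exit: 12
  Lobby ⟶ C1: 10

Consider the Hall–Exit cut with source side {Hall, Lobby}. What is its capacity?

Edges leaving {Hall, Lobby}: Hall→C4 (10), Lobby→C1 (10), Lobby→C2 (2), Lobby→Exit (7).
Cut capacity = 10 + 10 + 2 + 7 = 29.

29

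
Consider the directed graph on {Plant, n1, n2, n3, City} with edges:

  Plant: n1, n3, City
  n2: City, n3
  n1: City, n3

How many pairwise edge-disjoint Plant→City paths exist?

Assign every edge capacity 1; by Menger, the answer equals the max flow.
Path Plant→City (+1); total 1.
Path Plant→n1→City (+1); total 2.
No residual Plant→City path; max flow = 2.
Certifying cut of size 2: {Plant→City, Plant→n1}.

2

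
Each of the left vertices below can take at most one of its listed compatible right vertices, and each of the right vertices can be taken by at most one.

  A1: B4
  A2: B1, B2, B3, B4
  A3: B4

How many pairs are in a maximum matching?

Unit-capacity flow: source→left, listed edges, right→sink; max matching = max flow.
Augmenting path A1→B4 (+1); matched 1.
Augmenting path A2→B1 (+1); matched 2.
No augmenting path remains; maximum matching = 2.
König certificate: {A2, B4} is a vertex cover of size 2 (every listed pair touches it), so no matching can be larger.

2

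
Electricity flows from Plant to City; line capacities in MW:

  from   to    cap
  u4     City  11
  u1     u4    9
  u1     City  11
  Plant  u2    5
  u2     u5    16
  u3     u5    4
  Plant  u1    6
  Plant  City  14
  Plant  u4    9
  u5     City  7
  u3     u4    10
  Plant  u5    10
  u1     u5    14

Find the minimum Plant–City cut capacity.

Augment Plant→City: bottleneck 14, flow now 14.
Augment Plant→u1→City: bottleneck 6, flow now 20.
Augment Plant→u4→City: bottleneck 9, flow now 29.
Augment Plant→u5→City: bottleneck 7, flow now 36.
No augmenting path remains; maximum flow = 36.
By max-flow min-cut, the minimum cut capacity equals the max flow.
In the residual graph, reachable from Plant: {Plant, u2, u5}.
Min-cut edges: Plant→u1 (6), Plant→u4 (9), Plant→City (14), u5→City (7); capacity 6 + 9 + 14 + 7 = 36.

36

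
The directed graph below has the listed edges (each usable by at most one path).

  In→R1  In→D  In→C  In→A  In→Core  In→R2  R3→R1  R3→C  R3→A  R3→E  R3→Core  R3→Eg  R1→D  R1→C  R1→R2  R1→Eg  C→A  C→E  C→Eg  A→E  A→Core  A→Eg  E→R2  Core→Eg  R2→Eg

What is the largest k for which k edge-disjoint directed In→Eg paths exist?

5

Assign every edge capacity 1; by Menger, the answer equals the max flow.
Path In→R1→Eg (+1); total 1.
Path In→C→Eg (+1); total 2.
Path In→A→Eg (+1); total 3.
Path In→Core→Eg (+1); total 4.
Path In→R2→Eg (+1); total 5.
No residual In→Eg path; max flow = 5.
Certifying cut of size 5: {In→A, In→C, In→Core, In→R1, In→R2}.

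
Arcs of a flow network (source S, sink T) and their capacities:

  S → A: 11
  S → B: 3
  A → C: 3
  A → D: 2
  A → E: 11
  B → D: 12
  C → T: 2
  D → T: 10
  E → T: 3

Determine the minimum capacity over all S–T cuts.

Augment S→A→C→T: bottleneck 2, flow now 2.
Augment S→A→D→T: bottleneck 2, flow now 4.
Augment S→A→E→T: bottleneck 3, flow now 7.
Augment S→B→D→T: bottleneck 3, flow now 10.
No augmenting path remains; maximum flow = 10.
By max-flow min-cut, the minimum cut capacity equals the max flow.
In the residual graph, reachable from S: {S, A, C, E}.
Min-cut edges: S→B (3), A→D (2), C→T (2), E→T (3); capacity 3 + 2 + 2 + 3 = 10.

10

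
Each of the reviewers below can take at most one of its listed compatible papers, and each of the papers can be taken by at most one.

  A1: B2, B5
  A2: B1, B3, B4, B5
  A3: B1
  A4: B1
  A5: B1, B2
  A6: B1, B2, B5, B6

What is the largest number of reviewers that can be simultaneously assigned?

Unit-capacity flow: source→left, listed edges, right→sink; max matching = max flow.
Augmenting path A1→B2 (+1); matched 1.
Augmenting path A2→B1 (+1); matched 2.
Augmenting path A6→B5 (+1); matched 3.
Augmenting path A3→B1→A2→B3 (+1); matched 4.
Augmenting path A5→B2→A1→B5→A6→B6 (+1); matched 5.
No augmenting path remains; maximum matching = 5.
König certificate: {A1, A2, A5, A6, B1} is a vertex cover of size 5 (every listed pair touches it), so no matching can be larger.

5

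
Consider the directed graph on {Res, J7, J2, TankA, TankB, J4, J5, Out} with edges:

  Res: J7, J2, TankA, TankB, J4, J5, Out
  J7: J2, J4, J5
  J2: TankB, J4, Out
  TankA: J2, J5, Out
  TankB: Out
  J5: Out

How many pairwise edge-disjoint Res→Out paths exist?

5

Assign every edge capacity 1; by Menger, the answer equals the max flow.
Path Res→Out (+1); total 1.
Path Res→J2→Out (+1); total 2.
Path Res→TankA→Out (+1); total 3.
Path Res→TankB→Out (+1); total 4.
Path Res→J5→Out (+1); total 5.
No residual Res→Out path; max flow = 5.
Certifying cut of size 5: {J2→Out, J5→Out, Res→Out, Res→TankA, TankB→Out}.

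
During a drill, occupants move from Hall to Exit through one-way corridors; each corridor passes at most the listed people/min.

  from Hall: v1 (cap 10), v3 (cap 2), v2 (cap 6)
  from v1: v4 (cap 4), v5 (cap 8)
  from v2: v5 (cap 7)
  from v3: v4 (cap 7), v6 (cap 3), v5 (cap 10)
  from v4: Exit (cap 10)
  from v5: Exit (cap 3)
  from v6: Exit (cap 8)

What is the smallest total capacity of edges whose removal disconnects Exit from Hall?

9

Augment Hall→v1→v4→Exit: bottleneck 4, flow now 4.
Augment Hall→v1→v5→Exit: bottleneck 3, flow now 7.
Augment Hall→v3→v4→Exit: bottleneck 2, flow now 9.
No augmenting path remains; maximum flow = 9.
By max-flow min-cut, the minimum cut capacity equals the max flow.
In the residual graph, reachable from Hall: {Hall, v1, v2, v5}.
Min-cut edges: Hall→v3 (2), v1→v4 (4), v5→Exit (3); capacity 2 + 4 + 3 = 9.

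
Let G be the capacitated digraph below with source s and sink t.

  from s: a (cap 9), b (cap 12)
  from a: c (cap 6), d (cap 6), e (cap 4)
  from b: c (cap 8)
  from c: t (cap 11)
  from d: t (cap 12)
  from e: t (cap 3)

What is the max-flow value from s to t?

17

Augment s→a→c→t: bottleneck 6, flow now 6.
Augment s→a→d→t: bottleneck 3, flow now 9.
Augment s→b→c→t: bottleneck 5, flow now 14.
Augment s→b→c→a→d→t: bottleneck 3, flow now 17. (uses reverse residual edge)
No augmenting path remains; maximum flow = 17.
In the residual graph, reachable from s: {s, b}.
Min-cut edges: s→a (9), b→c (8); capacity 9 + 8 = 17.
This cut is saturated, so no flow can exceed 17.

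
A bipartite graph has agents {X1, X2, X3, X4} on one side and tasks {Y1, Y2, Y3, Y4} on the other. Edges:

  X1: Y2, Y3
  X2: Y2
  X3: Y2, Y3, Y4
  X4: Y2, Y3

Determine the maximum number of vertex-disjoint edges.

Unit-capacity flow: source→left, listed edges, right→sink; max matching = max flow.
Augmenting path X1→Y2 (+1); matched 1.
Augmenting path X3→Y3 (+1); matched 2.
Augmenting path X4→Y3→X3→Y4 (+1); matched 3.
No augmenting path remains; maximum matching = 3.
König certificate: {X3, Y2, Y3} is a vertex cover of size 3 (every listed pair touches it), so no matching can be larger.

3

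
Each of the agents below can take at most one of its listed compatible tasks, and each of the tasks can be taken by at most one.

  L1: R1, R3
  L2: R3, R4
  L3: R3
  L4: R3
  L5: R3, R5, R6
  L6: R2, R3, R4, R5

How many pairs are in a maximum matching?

Unit-capacity flow: source→left, listed edges, right→sink; max matching = max flow.
Augmenting path L1→R1 (+1); matched 1.
Augmenting path L2→R3 (+1); matched 2.
Augmenting path L5→R5 (+1); matched 3.
Augmenting path L6→R2 (+1); matched 4.
Augmenting path L3→R3→L2→R4 (+1); matched 5.
No augmenting path remains; maximum matching = 5.
König certificate: {L1, L2, L5, L6, R3} is a vertex cover of size 5 (every listed pair touches it), so no matching can be larger.

5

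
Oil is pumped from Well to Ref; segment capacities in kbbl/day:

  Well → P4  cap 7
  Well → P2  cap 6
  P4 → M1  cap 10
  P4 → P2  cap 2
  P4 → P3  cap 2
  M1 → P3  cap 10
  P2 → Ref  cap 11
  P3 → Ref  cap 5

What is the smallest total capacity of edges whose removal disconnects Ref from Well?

Augment Well→P2→Ref: bottleneck 6, flow now 6.
Augment Well→P4→P2→Ref: bottleneck 2, flow now 8.
Augment Well→P4→P3→Ref: bottleneck 2, flow now 10.
Augment Well→P4→M1→P3→Ref: bottleneck 3, flow now 13.
No augmenting path remains; maximum flow = 13.
By max-flow min-cut, the minimum cut capacity equals the max flow.
In the residual graph, reachable from Well: {Well}.
Min-cut edges: Well→P4 (7), Well→P2 (6); capacity 7 + 6 = 13.

13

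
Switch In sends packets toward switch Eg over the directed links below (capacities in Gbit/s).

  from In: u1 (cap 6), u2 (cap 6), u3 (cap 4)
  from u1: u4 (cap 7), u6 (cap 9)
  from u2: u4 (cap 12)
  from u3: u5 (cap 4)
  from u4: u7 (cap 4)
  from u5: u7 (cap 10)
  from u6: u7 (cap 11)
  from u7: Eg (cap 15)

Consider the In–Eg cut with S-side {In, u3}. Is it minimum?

No — its capacity is 16, but the minimum cut has capacity 14.

Given cut capacity: 6 + 6 + 4 = 16.
Augment In→u1→u4→u7→Eg: bottleneck 4, flow now 4.
Augment In→u1→u6→u7→Eg: bottleneck 2, flow now 6.
Augment In→u3→u5→u7→Eg: bottleneck 4, flow now 10.
Augment In→u2→u4→u1→u6→u7→Eg: bottleneck 4, flow now 14. (uses reverse residual edge)
No augmenting path remains; maximum flow = 14.
In the residual graph, reachable from In: {In, u2, u4}.
Min-cut edges: In→u1 (6), In→u3 (4), u4→u7 (4); capacity 6 + 4 + 4 = 14.
Cut capacity 16 exceeds the max flow 14, so it is not minimum.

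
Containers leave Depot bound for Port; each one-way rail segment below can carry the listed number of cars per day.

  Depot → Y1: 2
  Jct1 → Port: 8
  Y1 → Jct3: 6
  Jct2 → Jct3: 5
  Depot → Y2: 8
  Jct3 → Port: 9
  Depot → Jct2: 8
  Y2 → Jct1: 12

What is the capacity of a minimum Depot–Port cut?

15

Augment Depot→Y1→Jct3→Port: bottleneck 2, flow now 2.
Augment Depot→Y2→Jct1→Port: bottleneck 8, flow now 10.
Augment Depot→Jct2→Jct3→Port: bottleneck 5, flow now 15.
No augmenting path remains; maximum flow = 15.
By max-flow min-cut, the minimum cut capacity equals the max flow.
In the residual graph, reachable from Depot: {Depot, Jct2}.
Min-cut edges: Depot→Y1 (2), Depot→Y2 (8), Jct2→Jct3 (5); capacity 2 + 8 + 5 = 15.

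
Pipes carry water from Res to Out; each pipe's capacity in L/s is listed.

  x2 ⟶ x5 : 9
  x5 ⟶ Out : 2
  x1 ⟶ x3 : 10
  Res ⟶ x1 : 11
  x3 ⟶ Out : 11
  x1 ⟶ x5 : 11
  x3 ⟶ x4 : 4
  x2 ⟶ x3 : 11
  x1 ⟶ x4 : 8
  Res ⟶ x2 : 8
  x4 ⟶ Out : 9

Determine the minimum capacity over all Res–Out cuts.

Augment Res→x1→x3→Out: bottleneck 10, flow now 10.
Augment Res→x1→x4→Out: bottleneck 1, flow now 11.
Augment Res→x2→x3→Out: bottleneck 1, flow now 12.
Augment Res→x2→x5→Out: bottleneck 2, flow now 14.
Augment Res→x2→x3→x4→Out: bottleneck 4, flow now 18.
Augment Res→x2→x3→x1→x4→Out: bottleneck 1, flow now 19. (uses reverse residual edge)
No augmenting path remains; maximum flow = 19.
By max-flow min-cut, the minimum cut capacity equals the max flow.
In the residual graph, reachable from Res: {Res}.
Min-cut edges: Res→x1 (11), Res→x2 (8); capacity 11 + 8 = 19.

19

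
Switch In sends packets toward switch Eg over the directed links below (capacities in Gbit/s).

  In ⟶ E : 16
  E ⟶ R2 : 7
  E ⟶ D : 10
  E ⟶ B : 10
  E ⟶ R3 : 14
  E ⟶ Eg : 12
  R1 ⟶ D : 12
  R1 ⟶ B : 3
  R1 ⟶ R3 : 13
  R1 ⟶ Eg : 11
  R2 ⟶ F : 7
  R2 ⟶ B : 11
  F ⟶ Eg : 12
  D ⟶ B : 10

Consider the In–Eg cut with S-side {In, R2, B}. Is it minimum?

Given cut capacity: 16 + 7 = 23.
Augment In→E→Eg: bottleneck 12, flow now 12.
Augment In→E→R2→F→Eg: bottleneck 4, flow now 16.
No augmenting path remains; maximum flow = 16.
In the residual graph, reachable from In: {In}.
Min-cut edges: In→E (16); capacity 16 = 16.
Cut capacity 23 exceeds the max flow 16, so it is not minimum.

No — its capacity is 23, but the minimum cut has capacity 16.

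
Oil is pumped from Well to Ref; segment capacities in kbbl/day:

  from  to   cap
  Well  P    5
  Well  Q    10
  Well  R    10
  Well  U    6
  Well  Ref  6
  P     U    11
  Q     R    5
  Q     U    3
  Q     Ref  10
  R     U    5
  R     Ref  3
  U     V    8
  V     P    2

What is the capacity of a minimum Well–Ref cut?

19

Augment Well→Ref: bottleneck 6, flow now 6.
Augment Well→Q→Ref: bottleneck 10, flow now 16.
Augment Well→R→Ref: bottleneck 3, flow now 19.
No augmenting path remains; maximum flow = 19.
By max-flow min-cut, the minimum cut capacity equals the max flow.
In the residual graph, reachable from Well: {Well, P, R, U, V}.
Min-cut edges: Well→Q (10), Well→Ref (6), R→Ref (3); capacity 10 + 6 + 3 = 19.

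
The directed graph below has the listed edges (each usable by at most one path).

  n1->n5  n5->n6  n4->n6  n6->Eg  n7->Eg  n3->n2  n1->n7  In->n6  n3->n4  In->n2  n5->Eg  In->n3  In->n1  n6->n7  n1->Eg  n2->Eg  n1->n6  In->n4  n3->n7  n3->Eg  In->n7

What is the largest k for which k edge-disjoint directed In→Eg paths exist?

5

Assign every edge capacity 1; by Menger, the answer equals the max flow.
Path In→n1→Eg (+1); total 1.
Path In→n2→Eg (+1); total 2.
Path In→n3→Eg (+1); total 3.
Path In→n6→Eg (+1); total 4.
Path In→n7→Eg (+1); total 5.
No residual In→Eg path; max flow = 5.
Certifying cut of size 5: {In→n1, In→n2, In→n3, n6→Eg, n7→Eg}.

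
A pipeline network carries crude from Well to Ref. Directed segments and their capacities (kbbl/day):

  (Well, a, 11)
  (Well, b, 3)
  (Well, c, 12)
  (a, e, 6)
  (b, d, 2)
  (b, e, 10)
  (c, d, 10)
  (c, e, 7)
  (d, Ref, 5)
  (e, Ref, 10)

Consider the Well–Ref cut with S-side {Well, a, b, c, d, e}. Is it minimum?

Yes — it is a minimum cut (capacity 15).

Given cut capacity: 5 + 10 = 15.
Augment Well→a→e→Ref: bottleneck 6, flow now 6.
Augment Well→b→d→Ref: bottleneck 2, flow now 8.
Augment Well→b→e→Ref: bottleneck 1, flow now 9.
Augment Well→c→d→Ref: bottleneck 3, flow now 12.
Augment Well→c→e→Ref: bottleneck 3, flow now 15.
No augmenting path remains; maximum flow = 15.
Cut capacity 15 equals the max flow, so it is a minimum cut.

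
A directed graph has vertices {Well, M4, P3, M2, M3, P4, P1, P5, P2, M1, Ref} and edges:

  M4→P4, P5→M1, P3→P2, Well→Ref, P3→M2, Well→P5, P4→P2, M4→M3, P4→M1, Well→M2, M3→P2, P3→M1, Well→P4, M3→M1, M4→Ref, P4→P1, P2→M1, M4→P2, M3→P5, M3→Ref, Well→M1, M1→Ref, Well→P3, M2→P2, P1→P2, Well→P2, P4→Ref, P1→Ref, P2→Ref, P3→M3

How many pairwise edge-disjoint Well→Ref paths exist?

5

Assign every edge capacity 1; by Menger, the answer equals the max flow.
Path Well→Ref (+1); total 1.
Path Well→P4→Ref (+1); total 2.
Path Well→P2→Ref (+1); total 3.
Path Well→M1→Ref (+1); total 4.
Path Well→P3→M3→Ref (+1); total 5.
No residual Well→Ref path; max flow = 5.
Certifying cut of size 5: {M1→Ref, P2→Ref, Well→P3, Well→P4, Well→Ref}.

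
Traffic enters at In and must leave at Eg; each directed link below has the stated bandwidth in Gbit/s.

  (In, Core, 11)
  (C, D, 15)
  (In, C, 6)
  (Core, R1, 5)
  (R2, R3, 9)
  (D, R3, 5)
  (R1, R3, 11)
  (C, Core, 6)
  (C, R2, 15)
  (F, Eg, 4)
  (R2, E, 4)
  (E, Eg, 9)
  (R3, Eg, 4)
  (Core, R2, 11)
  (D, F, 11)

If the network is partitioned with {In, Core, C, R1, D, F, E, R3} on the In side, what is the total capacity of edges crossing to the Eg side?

Edges leaving {In, Core, C, R1, D, F, E, R3}: Core→R2 (11), C→R2 (15), F→Eg (4), E→Eg (9), R3→Eg (4).
Cut capacity = 11 + 15 + 4 + 9 + 4 = 43.

43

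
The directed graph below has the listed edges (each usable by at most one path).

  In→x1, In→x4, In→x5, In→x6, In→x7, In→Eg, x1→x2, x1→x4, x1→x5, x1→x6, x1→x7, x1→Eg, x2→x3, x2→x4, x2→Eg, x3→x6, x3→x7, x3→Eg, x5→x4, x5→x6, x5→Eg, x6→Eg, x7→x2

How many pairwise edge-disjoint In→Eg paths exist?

Assign every edge capacity 1; by Menger, the answer equals the max flow.
Path In→Eg (+1); total 1.
Path In→x1→Eg (+1); total 2.
Path In→x5→Eg (+1); total 3.
Path In→x6→Eg (+1); total 4.
Path In→x7→x2→Eg (+1); total 5.
No residual In→Eg path; max flow = 5.
Certifying cut of size 5: {In→Eg, In→x1, In→x5, In→x6, In→x7}.

5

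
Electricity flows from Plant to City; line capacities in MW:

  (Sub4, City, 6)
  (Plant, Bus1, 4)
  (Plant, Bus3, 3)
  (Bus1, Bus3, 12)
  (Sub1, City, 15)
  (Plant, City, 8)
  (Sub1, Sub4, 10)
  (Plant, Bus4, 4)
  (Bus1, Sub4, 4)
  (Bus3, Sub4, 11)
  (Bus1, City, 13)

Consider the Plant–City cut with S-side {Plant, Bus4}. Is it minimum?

Given cut capacity: 4 + 3 + 8 = 15.
Augment Plant→City: bottleneck 8, flow now 8.
Augment Plant→Bus1→City: bottleneck 4, flow now 12.
Augment Plant→Bus3→Sub4→City: bottleneck 3, flow now 15.
No augmenting path remains; maximum flow = 15.
Cut capacity 15 equals the max flow, so it is a minimum cut.

Yes — it is a minimum cut (capacity 15).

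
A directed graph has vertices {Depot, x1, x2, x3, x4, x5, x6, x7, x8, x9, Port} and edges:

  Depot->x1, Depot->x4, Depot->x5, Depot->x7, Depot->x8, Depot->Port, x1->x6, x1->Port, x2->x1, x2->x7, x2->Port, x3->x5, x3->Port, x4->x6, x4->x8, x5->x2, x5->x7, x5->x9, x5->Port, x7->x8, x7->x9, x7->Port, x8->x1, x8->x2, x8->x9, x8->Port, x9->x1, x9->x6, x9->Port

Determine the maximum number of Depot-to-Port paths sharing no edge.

Assign every edge capacity 1; by Menger, the answer equals the max flow.
Path Depot→Port (+1); total 1.
Path Depot→x1→Port (+1); total 2.
Path Depot→x5→Port (+1); total 3.
Path Depot→x7→Port (+1); total 4.
Path Depot→x8→Port (+1); total 5.
Path Depot→x4→x8→x2→Port (+1); total 6.
No residual Depot→Port path; max flow = 6.
Certifying cut of size 6: {Depot→Port, Depot→x1, Depot→x4, Depot→x5, Depot→x7, Depot→x8}.

6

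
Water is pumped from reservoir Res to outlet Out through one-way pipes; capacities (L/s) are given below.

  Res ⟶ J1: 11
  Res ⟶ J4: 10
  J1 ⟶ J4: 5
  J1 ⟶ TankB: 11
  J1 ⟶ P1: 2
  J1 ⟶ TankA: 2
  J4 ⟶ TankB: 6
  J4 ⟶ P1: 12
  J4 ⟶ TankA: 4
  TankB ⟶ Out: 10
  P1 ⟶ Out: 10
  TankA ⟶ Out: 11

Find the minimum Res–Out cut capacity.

Augment Res→J1→TankB→Out: bottleneck 10, flow now 10.
Augment Res→J1→P1→Out: bottleneck 1, flow now 11.
Augment Res→J4→P1→Out: bottleneck 9, flow now 20.
Augment Res→J4→TankA→Out: bottleneck 1, flow now 21.
No augmenting path remains; maximum flow = 21.
By max-flow min-cut, the minimum cut capacity equals the max flow.
In the residual graph, reachable from Res: {Res}.
Min-cut edges: Res→J1 (11), Res→J4 (10); capacity 11 + 10 = 21.

21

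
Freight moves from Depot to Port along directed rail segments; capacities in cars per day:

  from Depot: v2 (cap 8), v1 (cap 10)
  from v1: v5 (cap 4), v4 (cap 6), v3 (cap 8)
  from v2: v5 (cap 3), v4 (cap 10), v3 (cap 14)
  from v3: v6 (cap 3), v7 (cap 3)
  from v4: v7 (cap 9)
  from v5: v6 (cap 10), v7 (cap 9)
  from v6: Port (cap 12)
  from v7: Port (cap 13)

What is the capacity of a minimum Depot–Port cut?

18

Augment Depot→v1→v3→v6→Port: bottleneck 3, flow now 3.
Augment Depot→v1→v3→v7→Port: bottleneck 3, flow now 6.
Augment Depot→v1→v4→v7→Port: bottleneck 4, flow now 10.
Augment Depot→v2→v4→v7→Port: bottleneck 5, flow now 15.
Augment Depot→v2→v5→v6→Port: bottleneck 3, flow now 18.
No augmenting path remains; maximum flow = 18.
By max-flow min-cut, the minimum cut capacity equals the max flow.
In the residual graph, reachable from Depot: {Depot}.
Min-cut edges: Depot→v1 (10), Depot→v2 (8); capacity 10 + 8 = 18.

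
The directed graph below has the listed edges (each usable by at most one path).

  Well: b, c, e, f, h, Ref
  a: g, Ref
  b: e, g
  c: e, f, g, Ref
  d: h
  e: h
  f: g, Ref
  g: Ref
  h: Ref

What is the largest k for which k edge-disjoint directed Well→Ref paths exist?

Assign every edge capacity 1; by Menger, the answer equals the max flow.
Path Well→Ref (+1); total 1.
Path Well→c→Ref (+1); total 2.
Path Well→f→Ref (+1); total 3.
Path Well→h→Ref (+1); total 4.
Path Well→b→g→Ref (+1); total 5.
No residual Well→Ref path; max flow = 5.
Certifying cut of size 5: {Well→Ref, Well→b, Well→c, Well→f, h→Ref}.

5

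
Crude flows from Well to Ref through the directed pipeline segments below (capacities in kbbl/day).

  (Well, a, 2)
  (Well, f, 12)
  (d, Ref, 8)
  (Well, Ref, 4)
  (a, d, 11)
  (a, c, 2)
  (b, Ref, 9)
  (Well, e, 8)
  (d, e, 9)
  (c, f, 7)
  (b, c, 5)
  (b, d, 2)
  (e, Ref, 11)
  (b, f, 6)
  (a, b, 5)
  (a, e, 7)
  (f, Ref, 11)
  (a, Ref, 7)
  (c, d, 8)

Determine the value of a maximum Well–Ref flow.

25

Augment Well→Ref: bottleneck 4, flow now 4.
Augment Well→a→Ref: bottleneck 2, flow now 6.
Augment Well→e→Ref: bottleneck 8, flow now 14.
Augment Well→f→Ref: bottleneck 11, flow now 25.
No augmenting path remains; maximum flow = 25.
In the residual graph, reachable from Well: {Well, f}.
Min-cut edges: Well→a (2), Well→e (8), Well→Ref (4), f→Ref (11); capacity 2 + 8 + 4 + 11 = 25.
This cut is saturated, so no flow can exceed 25.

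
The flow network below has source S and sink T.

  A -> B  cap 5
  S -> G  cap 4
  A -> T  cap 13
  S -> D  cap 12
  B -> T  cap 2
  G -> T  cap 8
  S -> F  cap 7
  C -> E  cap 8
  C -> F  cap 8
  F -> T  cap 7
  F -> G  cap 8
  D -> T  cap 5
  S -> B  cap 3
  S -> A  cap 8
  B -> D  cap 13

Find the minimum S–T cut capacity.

26

Augment S→A→T: bottleneck 8, flow now 8.
Augment S→B→T: bottleneck 2, flow now 10.
Augment S→D→T: bottleneck 5, flow now 15.
Augment S→F→T: bottleneck 7, flow now 22.
Augment S→G→T: bottleneck 4, flow now 26.
No augmenting path remains; maximum flow = 26.
By max-flow min-cut, the minimum cut capacity equals the max flow.
In the residual graph, reachable from S: {S, B, D}.
Min-cut edges: S→A (8), S→F (7), S→G (4), B→T (2), D→T (5); capacity 8 + 7 + 4 + 2 + 5 = 26.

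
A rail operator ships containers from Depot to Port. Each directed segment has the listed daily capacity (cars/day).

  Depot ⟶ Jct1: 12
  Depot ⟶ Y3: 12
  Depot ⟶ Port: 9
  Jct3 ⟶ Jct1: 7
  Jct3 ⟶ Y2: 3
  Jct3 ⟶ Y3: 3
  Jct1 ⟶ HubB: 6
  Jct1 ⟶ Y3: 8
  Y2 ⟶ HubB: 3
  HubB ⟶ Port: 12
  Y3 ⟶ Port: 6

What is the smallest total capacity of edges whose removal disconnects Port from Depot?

Augment Depot→Port: bottleneck 9, flow now 9.
Augment Depot→Y3→Port: bottleneck 6, flow now 15.
Augment Depot→Jct1→HubB→Port: bottleneck 6, flow now 21.
No augmenting path remains; maximum flow = 21.
By max-flow min-cut, the minimum cut capacity equals the max flow.
In the residual graph, reachable from Depot: {Depot, Jct1, Y3}.
Min-cut edges: Depot→Port (9), Jct1→HubB (6), Y3→Port (6); capacity 9 + 6 + 6 = 21.

21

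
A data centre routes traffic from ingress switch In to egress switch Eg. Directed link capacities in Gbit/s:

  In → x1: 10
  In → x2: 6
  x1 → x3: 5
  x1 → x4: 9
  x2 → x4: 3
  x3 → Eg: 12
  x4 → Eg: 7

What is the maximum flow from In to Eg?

12

Augment In→x1→x3→Eg: bottleneck 5, flow now 5.
Augment In→x1→x4→Eg: bottleneck 5, flow now 10.
Augment In→x2→x4→Eg: bottleneck 2, flow now 12.
No augmenting path remains; maximum flow = 12.
In the residual graph, reachable from In: {In, x1, x2, x4}.
Min-cut edges: x1→x3 (5), x4→Eg (7); capacity 5 + 7 = 12.
This cut is saturated, so no flow can exceed 12.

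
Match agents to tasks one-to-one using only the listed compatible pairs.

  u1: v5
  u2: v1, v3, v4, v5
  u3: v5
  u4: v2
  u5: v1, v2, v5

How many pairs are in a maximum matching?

Unit-capacity flow: source→left, listed edges, right→sink; max matching = max flow.
Augmenting path u1→v5 (+1); matched 1.
Augmenting path u2→v1 (+1); matched 2.
Augmenting path u4→v2 (+1); matched 3.
Augmenting path u5→v1→u2→v3 (+1); matched 4.
No augmenting path remains; maximum matching = 4.
König certificate: {u2, u4, u5, v5} is a vertex cover of size 4 (every listed pair touches it), so no matching can be larger.

4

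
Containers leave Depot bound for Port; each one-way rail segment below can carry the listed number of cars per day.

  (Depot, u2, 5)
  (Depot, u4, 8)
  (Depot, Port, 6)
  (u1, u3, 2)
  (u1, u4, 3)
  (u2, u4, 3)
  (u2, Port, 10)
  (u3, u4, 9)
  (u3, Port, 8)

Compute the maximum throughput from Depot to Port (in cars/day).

Augment Depot→Port: bottleneck 6, flow now 6.
Augment Depot→u2→Port: bottleneck 5, flow now 11.
No augmenting path remains; maximum flow = 11.
In the residual graph, reachable from Depot: {Depot, u4}.
Min-cut edges: Depot→u2 (5), Depot→Port (6); capacity 5 + 6 = 11.
This cut is saturated, so no flow can exceed 11.

11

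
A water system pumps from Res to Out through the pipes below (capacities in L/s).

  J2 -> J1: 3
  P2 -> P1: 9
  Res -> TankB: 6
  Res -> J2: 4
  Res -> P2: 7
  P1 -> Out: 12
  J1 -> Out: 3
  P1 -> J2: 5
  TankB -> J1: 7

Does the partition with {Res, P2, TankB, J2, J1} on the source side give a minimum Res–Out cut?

No — its capacity is 12, but the minimum cut has capacity 10.

Given cut capacity: 9 + 3 = 12.
Augment Res→P2→P1→Out: bottleneck 7, flow now 7.
Augment Res→TankB→J1→Out: bottleneck 3, flow now 10.
No augmenting path remains; maximum flow = 10.
In the residual graph, reachable from Res: {Res, TankB, J2, J1}.
Min-cut edges: Res→P2 (7), J1→Out (3); capacity 7 + 3 = 10.
Cut capacity 12 exceeds the max flow 10, so it is not minimum.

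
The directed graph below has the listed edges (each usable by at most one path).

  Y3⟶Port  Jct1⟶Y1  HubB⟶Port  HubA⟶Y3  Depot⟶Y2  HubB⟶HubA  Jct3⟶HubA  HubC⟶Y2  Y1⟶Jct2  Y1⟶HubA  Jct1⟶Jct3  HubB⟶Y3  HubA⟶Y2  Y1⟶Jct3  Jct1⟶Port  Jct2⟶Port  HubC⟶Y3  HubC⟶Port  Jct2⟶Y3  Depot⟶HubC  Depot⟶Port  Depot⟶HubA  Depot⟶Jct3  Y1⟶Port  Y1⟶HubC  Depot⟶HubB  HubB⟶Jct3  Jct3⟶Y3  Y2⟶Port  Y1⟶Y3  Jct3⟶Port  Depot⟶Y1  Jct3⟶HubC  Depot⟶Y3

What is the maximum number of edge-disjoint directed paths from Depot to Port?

7

Assign every edge capacity 1; by Menger, the answer equals the max flow.
Path Depot→Port (+1); total 1.
Path Depot→HubC→Port (+1); total 2.
Path Depot→Y1→Port (+1); total 3.
Path Depot→HubB→Port (+1); total 4.
Path Depot→Jct3→Port (+1); total 5.
Path Depot→Y3→Port (+1); total 6.
Path Depot→Y2→Port (+1); total 7.
No residual Depot→Port path; max flow = 7.
Certifying cut of size 7: {Depot→HubB, Depot→HubC, Depot→Jct3, Depot→Port, Depot→Y1, Y2→Port, Y3→Port}.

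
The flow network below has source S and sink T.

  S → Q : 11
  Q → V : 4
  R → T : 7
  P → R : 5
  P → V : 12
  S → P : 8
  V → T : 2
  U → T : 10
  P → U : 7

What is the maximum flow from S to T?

10

Augment S→P→R→T: bottleneck 5, flow now 5.
Augment S→P→U→T: bottleneck 3, flow now 8.
Augment S→Q→V→T: bottleneck 2, flow now 10.
No augmenting path remains; maximum flow = 10.
In the residual graph, reachable from S: {S, Q, V}.
Min-cut edges: S→P (8), V→T (2); capacity 8 + 2 = 10.
This cut is saturated, so no flow can exceed 10.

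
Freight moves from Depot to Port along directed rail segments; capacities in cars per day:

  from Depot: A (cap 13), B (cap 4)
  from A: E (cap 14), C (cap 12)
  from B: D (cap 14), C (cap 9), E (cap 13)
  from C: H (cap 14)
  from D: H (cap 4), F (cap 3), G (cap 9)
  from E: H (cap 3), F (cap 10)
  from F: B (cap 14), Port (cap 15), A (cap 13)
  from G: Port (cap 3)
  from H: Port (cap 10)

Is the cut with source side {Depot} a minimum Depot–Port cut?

Yes — it is a minimum cut (capacity 17).

Given cut capacity: 13 + 4 = 17.
Augment Depot→A→C→H→Port: bottleneck 10, flow now 10.
Augment Depot→A→E→F→Port: bottleneck 3, flow now 13.
Augment Depot→B→D→F→Port: bottleneck 3, flow now 16.
Augment Depot→B→D→G→Port: bottleneck 1, flow now 17.
No augmenting path remains; maximum flow = 17.
Cut capacity 17 equals the max flow, so it is a minimum cut.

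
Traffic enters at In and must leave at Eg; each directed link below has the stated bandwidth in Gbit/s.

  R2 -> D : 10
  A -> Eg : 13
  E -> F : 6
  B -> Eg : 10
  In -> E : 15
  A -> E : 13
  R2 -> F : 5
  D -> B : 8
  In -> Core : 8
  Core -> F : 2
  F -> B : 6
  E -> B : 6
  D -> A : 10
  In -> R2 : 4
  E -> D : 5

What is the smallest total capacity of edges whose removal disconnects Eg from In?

Augment In→E→B→Eg: bottleneck 6, flow now 6.
Augment In→R2→D→B→Eg: bottleneck 4, flow now 10.
Augment In→E→D→A→Eg: bottleneck 5, flow now 15.
Augment In→Core→F→B→D→A→Eg: bottleneck 2, flow now 17. (uses reverse residual edge)
Augment In→E→F→B→D→A→Eg: bottleneck 2, flow now 19. (uses reverse residual edge)
No augmenting path remains; maximum flow = 19.
By max-flow min-cut, the minimum cut capacity equals the max flow.
In the residual graph, reachable from In: {In, Core, E, F, B}.
Min-cut edges: In→R2 (4), E→D (5), B→Eg (10); capacity 4 + 5 + 10 = 19.

19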